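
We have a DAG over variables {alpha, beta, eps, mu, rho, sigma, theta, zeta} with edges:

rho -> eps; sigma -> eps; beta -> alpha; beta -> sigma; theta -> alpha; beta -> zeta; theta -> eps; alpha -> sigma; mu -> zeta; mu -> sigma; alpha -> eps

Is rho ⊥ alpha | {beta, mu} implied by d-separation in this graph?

Yes

There are 5 undirected paths between rho and alpha; checking each against the conditioning set {beta, mu}:
  1. rho → eps ← theta → alpha — eps:collider[blocks]; theta:fork[open] ⇒ blocked
  2. rho → eps ← sigma ← mu → zeta ← beta → alpha — eps:collider[blocks]; sigma:chain[open]; mu:fork[blocks]; zeta:collider[blocks]; beta:fork[blocks] ⇒ blocked
  3. rho → eps ← sigma ← beta → alpha — eps:collider[blocks]; sigma:chain[open]; beta:fork[blocks] ⇒ blocked
  4. rho → eps ← sigma ← alpha — eps:collider[blocks]; sigma:chain[open] ⇒ blocked
  5. rho → eps ← alpha — eps:collider[blocks] ⇒ blocked
Since every path is blocked, d-separation holds.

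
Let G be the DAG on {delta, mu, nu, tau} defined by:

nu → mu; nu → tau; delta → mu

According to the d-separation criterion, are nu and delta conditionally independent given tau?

There is one path between nu and delta:
Path 1: nu → mu ← delta
  mu is a collider here and neither mu nor any of its descendants is conditioned on, so the collider stays closed — the path is blocked at mu.
All paths are blocked; nu ⊥ delta | {tau} holds.

Yes — nu and delta are d-separated given {tau}.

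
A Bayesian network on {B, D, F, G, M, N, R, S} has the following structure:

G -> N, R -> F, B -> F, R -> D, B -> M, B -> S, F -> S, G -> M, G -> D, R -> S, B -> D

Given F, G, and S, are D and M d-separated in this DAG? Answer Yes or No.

No

We examine all 6 paths between D and M:
Path 1: D ← B → M
  B is a fork and B is not conditioned on — no node blocks this path, so it is active.
Path 2: D ← R → F ← B → M
  R is a fork and R is not conditioned on; F is a collider and F is conditioned on, which opens it; B is a fork and B is not conditioned on — no node blocks this path, so it is active.
Path 3: D ← R → F → S ← B → M
  F is a chain here and F is conditioned on, so the path is blocked at F.
Path 4: D ← R → S ← B → M
  R is a fork and R is not conditioned on; S is a collider and S is conditioned on, which opens it; B is a fork and B is not conditioned on — no node blocks this path, so it is active.
Path 5: D ← R → S ← F ← B → M
  F is a chain here and F is conditioned on, so the path is blocked at F.
Path 6: D ← G → M
  G is a fork here and G is conditioned on, so the path is blocked at G.
Since the path D ← B → M is active, D and M are not d-separated given {F, G, S}.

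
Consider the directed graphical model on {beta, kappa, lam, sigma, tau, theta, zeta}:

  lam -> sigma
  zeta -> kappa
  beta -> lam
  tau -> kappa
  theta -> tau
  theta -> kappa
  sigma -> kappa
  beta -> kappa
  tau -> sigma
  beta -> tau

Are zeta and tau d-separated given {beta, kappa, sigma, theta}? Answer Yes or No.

There are 6 undirected paths between zeta and tau; checking each against the conditioning set {beta, kappa, sigma, theta}:
Path 1: zeta → kappa ← sigma ← tau
  sigma is a chain here and sigma is conditioned on, so the path is blocked at sigma.
Path 2: zeta → kappa ← sigma ← lam ← beta → tau
  sigma is a chain here and sigma is conditioned on, so the path is blocked at sigma.
Path 3: zeta → kappa ← tau
  kappa is a collider and kappa is conditioned on, which opens it — no node blocks this path, so it is active.
Path 4: zeta → kappa ← beta → tau
  beta is a fork here and beta is conditioned on, so the path is blocked at beta.
Path 5: zeta → kappa ← beta → lam → sigma ← tau
  beta is a fork here and beta is conditioned on, so the path is blocked at beta.
Path 6: zeta → kappa ← theta → tau
  theta is a fork here and theta is conditioned on, so the path is blocked at theta.
Since the path zeta → kappa ← tau is active, zeta and tau are not d-separated given {beta, kappa, sigma, theta}.

No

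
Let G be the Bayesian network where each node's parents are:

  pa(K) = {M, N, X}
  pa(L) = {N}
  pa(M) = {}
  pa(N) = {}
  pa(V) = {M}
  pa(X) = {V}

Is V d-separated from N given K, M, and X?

We examine all 2 paths between V and N:
Path 1: V → X → K ← N
  X is a chain here and X is conditioned on, so the path is blocked at X.
Path 2: V ← M → K ← N
  M is a fork here and M is conditioned on, so the path is blocked at M.
Since every path is blocked, d-separation holds.

Yes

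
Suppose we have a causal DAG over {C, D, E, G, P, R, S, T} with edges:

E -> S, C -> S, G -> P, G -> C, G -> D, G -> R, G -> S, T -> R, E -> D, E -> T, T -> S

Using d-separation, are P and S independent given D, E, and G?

Yes

6 paths connect P and S; each must be blocked for d-separation to hold:
Path 1: P ← G → S
  G is a fork here and G is conditioned on, so the path is blocked at G.
Path 2: P ← G → R ← T → S
  G is a fork here and G is conditioned on, so the path is blocked at G.
Path 3: P ← G → R ← T ← E → S
  G is a fork here and G is conditioned on, so the path is blocked at G.
Path 4: P ← G → C → S
  G is a fork here and G is conditioned on, so the path is blocked at G.
Path 5: P ← G → D ← E → S
  G is a fork here and G is conditioned on, so the path is blocked at G.
Path 6: P ← G → D ← E → T → S
  G is a fork here and G is conditioned on, so the path is blocked at G.
All paths are blocked; P ⊥ S | {D, E, G} holds.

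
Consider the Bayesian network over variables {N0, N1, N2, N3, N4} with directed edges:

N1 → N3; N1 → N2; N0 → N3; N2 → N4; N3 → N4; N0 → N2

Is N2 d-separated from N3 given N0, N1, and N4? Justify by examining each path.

We examine all 3 paths between N2 and N3:
  1. N2 ← N1 → N3 — N1:fork[blocks] ⇒ blocked
  2. N2 ← N0 → N3 — N0:fork[blocks] ⇒ blocked
  3. N2 → N4 ← N3 — N4:collider[open] ⇒ active
At least one path is unblocked, so d-separation fails.

No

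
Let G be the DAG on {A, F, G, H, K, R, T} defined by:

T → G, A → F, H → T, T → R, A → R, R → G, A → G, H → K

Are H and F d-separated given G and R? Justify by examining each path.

No

There are 4 undirected paths between H and F; checking each against the conditioning set {G, R}:
Path 1: H → T → G ← R ← A → F
  R is a chain here and R is conditioned on, so the path is blocked at R.
Path 2: H → T → G ← A → F
  T is a chain and T is not conditioned on; G is a collider and G is conditioned on, which opens it; A is a fork and A is not conditioned on — no node blocks this path, so it is active.
Path 3: H → T → R → G ← A → F
  R is a chain here and R is conditioned on, so the path is blocked at R.
Path 4: H → T → R ← A → F
  T is a chain and T is not conditioned on; R is a collider and R is conditioned on, which opens it; A is a fork and A is not conditioned on — no node blocks this path, so it is active.
At least one path is unblocked, so d-separation fails.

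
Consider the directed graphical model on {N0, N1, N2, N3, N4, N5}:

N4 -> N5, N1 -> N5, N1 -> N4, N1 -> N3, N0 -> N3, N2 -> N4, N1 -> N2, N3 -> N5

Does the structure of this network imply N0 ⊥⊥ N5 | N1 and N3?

Enumerating the 4 paths from N0 to N5 and testing each for blocking by {N1, N3}:
Path 1: N0 → N3 → N5
  N3 is a chain here and N3 is conditioned on, so the path is blocked at N3.
Path 2: N0 → N3 ← N1 → N5
  N1 is a fork here and N1 is conditioned on, so the path is blocked at N1.
Path 3: N0 → N3 ← N1 → N2 → N4 → N5
  N1 is a fork here and N1 is conditioned on, so the path is blocked at N1.
Path 4: N0 → N3 ← N1 → N4 → N5
  N1 is a fork here and N1 is conditioned on, so the path is blocked at N1.
Every path is blocked, so N0 and N5 are d-separated given {N1, N3}.

Yes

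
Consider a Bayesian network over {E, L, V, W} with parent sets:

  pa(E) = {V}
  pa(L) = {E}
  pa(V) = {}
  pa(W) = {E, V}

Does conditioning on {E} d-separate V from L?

Yes

2 paths connect V and L; each must be blocked for d-separation to hold:
Path 1: V → E → L
  E is a chain here and E is conditioned on, so the path is blocked at E.
Path 2: V → W ← E → L
  W is a collider here and neither W nor any of its descendants is conditioned on, so the collider stays closed — the path is blocked at W.
Every path is blocked, so V and L are d-separated given {E}.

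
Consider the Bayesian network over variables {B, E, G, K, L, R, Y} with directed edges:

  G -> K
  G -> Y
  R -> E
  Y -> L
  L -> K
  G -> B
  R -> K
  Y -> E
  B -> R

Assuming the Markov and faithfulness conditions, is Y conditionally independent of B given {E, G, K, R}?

Yes — Y and B are d-separated given {E, G, K, R}.

6 paths connect Y and B; each must be blocked for d-separation to hold:
Path 1: Y → E ← R ← B
  R is a chain here and R is conditioned on, so the path is blocked at R.
Path 2: Y → E ← R → K ← G → B
  R is a fork here and R is conditioned on, so the path is blocked at R.
Path 3: Y → L → K ← R ← B
  R is a chain here and R is conditioned on, so the path is blocked at R.
Path 4: Y → L → K ← G → B
  G is a fork here and G is conditioned on, so the path is blocked at G.
Path 5: Y ← G → B
  G is a fork here and G is conditioned on, so the path is blocked at G.
Path 6: Y ← G → K ← R ← B
  G is a fork here and G is conditioned on, so the path is blocked at G.
Since every path is blocked, d-separation holds.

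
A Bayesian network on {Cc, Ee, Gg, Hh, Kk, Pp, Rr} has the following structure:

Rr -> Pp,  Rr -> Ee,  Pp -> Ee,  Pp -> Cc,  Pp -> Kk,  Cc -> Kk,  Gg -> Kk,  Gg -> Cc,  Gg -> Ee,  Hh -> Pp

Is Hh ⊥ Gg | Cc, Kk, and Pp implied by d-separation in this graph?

Yes

We examine all 6 paths between Hh and Gg:
Path 1: Hh → Pp ← Rr → Ee ← Gg
  Ee is a collider here and neither Ee nor any of its descendants is conditioned on, so the collider stays closed — the path is blocked at Ee.
Path 2: Hh → Pp → Cc ← Gg
  Pp is a chain here and Pp is conditioned on, so the path is blocked at Pp.
Path 3: Hh → Pp → Cc → Kk ← Gg
  Pp is a chain here and Pp is conditioned on, so the path is blocked at Pp.
Path 4: Hh → Pp → Ee ← Gg
  Pp is a chain here and Pp is conditioned on, so the path is blocked at Pp.
Path 5: Hh → Pp → Kk ← Cc ← Gg
  Pp is a chain here and Pp is conditioned on, so the path is blocked at Pp.
Path 6: Hh → Pp → Kk ← Gg
  Pp is a chain here and Pp is conditioned on, so the path is blocked at Pp.
Every path is blocked, so Hh and Gg are d-separated given {Cc, Kk, Pp}.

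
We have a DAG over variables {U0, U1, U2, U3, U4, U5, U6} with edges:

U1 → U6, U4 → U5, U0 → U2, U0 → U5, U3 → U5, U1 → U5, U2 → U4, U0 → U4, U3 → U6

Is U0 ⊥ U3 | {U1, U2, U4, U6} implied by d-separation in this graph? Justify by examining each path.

Yes — U0 and U3 are d-separated given {U1, U2, U4, U6}.

We examine all 6 paths between U0 and U3:
Path 1: U0 → U4 → U5 ← U3
  U4 is a chain here and U4 is conditioned on, so the path is blocked at U4.
Path 2: U0 → U4 → U5 ← U1 → U6 ← U3
  U4 is a chain here and U4 is conditioned on, so the path is blocked at U4.
Path 3: U0 → U5 ← U3
  U5 is a collider here and neither U5 nor any of its descendants is conditioned on, so the collider stays closed — the path is blocked at U5.
Path 4: U0 → U5 ← U1 → U6 ← U3
  U5 is a collider here and neither U5 nor any of its descendants is conditioned on, so the collider stays closed — the path is blocked at U5.
Path 5: U0 → U2 → U4 → U5 ← U3
  U2 is a chain here and U2 is conditioned on, so the path is blocked at U2.
Path 6: U0 → U2 → U4 → U5 ← U1 → U6 ← U3
  U2 is a chain here and U2 is conditioned on, so the path is blocked at U2.
Since every path is blocked, d-separation holds.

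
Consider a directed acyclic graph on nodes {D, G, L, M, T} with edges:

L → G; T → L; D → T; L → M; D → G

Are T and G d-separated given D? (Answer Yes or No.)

We examine all 2 paths between T and G:
  1. T → L → G — L:chain[open] ⇒ active
  2. T ← D → G — D:fork[blocks] ⇒ blocked
Because an active path exists, T and G are not d-separated.

No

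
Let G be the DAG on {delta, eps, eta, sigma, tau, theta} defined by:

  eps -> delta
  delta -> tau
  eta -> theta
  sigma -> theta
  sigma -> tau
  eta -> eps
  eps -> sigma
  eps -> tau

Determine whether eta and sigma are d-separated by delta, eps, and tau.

We examine all 4 paths between eta and sigma:
Path 1: eta → theta ← sigma
  theta is a collider here and neither theta nor any of its descendants is conditioned on, so the collider stays closed — the path is blocked at theta.
Path 2: eta → eps → tau ← sigma
  eps is a chain here and eps is conditioned on, so the path is blocked at eps.
Path 3: eta → eps → sigma
  eps is a chain here and eps is conditioned on, so the path is blocked at eps.
Path 4: eta → eps → delta → tau ← sigma
  eps is a chain here and eps is conditioned on, so the path is blocked at eps.
Every path is blocked, so eta and sigma are d-separated given {delta, eps, tau}.

Yes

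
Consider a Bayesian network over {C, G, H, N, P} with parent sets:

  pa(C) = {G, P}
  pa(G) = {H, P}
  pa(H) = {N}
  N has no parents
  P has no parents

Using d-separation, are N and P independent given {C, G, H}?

Yes — N and P are d-separated given {C, G, H}.

Enumerating the 2 paths from N to P and testing each for blocking by {C, G, H}:
Path 1: N → H → G ← P
  H is a chain here and H is conditioned on, so the path is blocked at H.
Path 2: N → H → G → C ← P
  H is a chain here and H is conditioned on, so the path is blocked at H.
All paths are blocked; N ⊥ P | {C, G, H} holds.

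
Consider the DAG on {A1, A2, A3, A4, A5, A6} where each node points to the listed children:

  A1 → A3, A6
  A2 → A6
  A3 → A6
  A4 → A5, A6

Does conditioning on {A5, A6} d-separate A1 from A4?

No

Enumerating the 2 paths from A1 to A4 and testing each for blocking by {A5, A6}:
Path 1: A1 → A3 → A6 ← A4
  A3 is a chain and A3 is not conditioned on; A6 is a collider and A6 is conditioned on, which opens it — no node blocks this path, so it is active.
Path 2: A1 → A6 ← A4
  A6 is a collider and A6 is conditioned on, which opens it — no node blocks this path, so it is active.
Since the path A1 → A3 → A6 ← A4 is active, A1 and A4 are not d-separated given {A5, A6}.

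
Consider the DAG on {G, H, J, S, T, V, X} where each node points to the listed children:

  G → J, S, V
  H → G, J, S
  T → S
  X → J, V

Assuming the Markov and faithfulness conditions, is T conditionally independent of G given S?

There are 4 undirected paths between T and G; checking each against the conditioning set {S}:
  1. T → S ← G — S:collider[open] ⇒ active
  2. T → S ← H → G — S:collider[open]; H:fork[open] ⇒ active
  3. T → S ← H → J ← G — S:collider[open]; H:fork[open]; J:collider[blocks] ⇒ blocked
  4. T → S ← H → J ← X → V ← G — S:collider[open]; H:fork[open]; J:collider[blocks]; X:fork[open]; V:collider[blocks] ⇒ blocked
Because an active path exists, T and G are not d-separated.

No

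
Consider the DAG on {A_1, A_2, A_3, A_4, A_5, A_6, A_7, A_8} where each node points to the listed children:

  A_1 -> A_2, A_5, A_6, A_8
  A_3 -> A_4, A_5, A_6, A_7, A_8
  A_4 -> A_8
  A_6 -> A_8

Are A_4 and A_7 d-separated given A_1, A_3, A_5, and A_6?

There are 6 undirected paths between A_4 and A_7; checking each against the conditioning set {A_1, A_3, A_5, A_6}:
Path 1: A_4 ← A_3 → A_7
  A_3 is a fork here and A_3 is conditioned on, so the path is blocked at A_3.
Path 2: A_4 → A_8 ← A_1 → A_6 ← A_3 → A_7
  A_8 is a collider here and neither A_8 nor any of its descendants is conditioned on, so the collider stays closed — the path is blocked at A_8.
Path 3: A_4 → A_8 ← A_1 → A_5 ← A_3 → A_7
  A_8 is a collider here and neither A_8 nor any of its descendants is conditioned on, so the collider stays closed — the path is blocked at A_8.
Path 4: A_4 → A_8 ← A_3 → A_7
  A_8 is a collider here and neither A_8 nor any of its descendants is conditioned on, so the collider stays closed — the path is blocked at A_8.
Path 5: A_4 → A_8 ← A_6 ← A_1 → A_5 ← A_3 → A_7
  A_8 is a collider here and neither A_8 nor any of its descendants is conditioned on, so the collider stays closed — the path is blocked at A_8.
Path 6: A_4 → A_8 ← A_6 ← A_3 → A_7
  A_8 is a collider here and neither A_8 nor any of its descendants is conditioned on, so the collider stays closed — the path is blocked at A_8.
All paths are blocked; A_4 ⊥ A_7 | {A_1, A_3, A_5, A_6} holds.

Yes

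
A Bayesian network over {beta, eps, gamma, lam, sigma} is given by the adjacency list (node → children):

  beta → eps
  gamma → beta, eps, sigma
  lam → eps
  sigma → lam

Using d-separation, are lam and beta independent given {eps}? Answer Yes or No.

We examine all 4 paths between lam and beta:
Path 1: lam ← sigma ← gamma → beta
  sigma is a chain and sigma is not conditioned on; gamma is a fork and gamma is not conditioned on — no node blocks this path, so it is active.
Path 2: lam ← sigma ← gamma → eps ← beta
  sigma is a chain and sigma is not conditioned on; gamma is a fork and gamma is not conditioned on; eps is a collider and eps is conditioned on, which opens it — no node blocks this path, so it is active.
Path 3: lam → eps ← gamma → beta
  eps is a collider and eps is conditioned on, which opens it; gamma is a fork and gamma is not conditioned on — no node blocks this path, so it is active.
Path 4: lam → eps ← beta
  eps is a collider and eps is conditioned on, which opens it — no node blocks this path, so it is active.
Because an active path exists, lam and beta are not d-separated.

No — lam and beta are not d-separated given {eps}.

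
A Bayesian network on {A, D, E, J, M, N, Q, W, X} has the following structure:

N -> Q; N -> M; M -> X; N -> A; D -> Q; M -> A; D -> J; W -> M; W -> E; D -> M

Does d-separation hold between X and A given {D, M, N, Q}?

3 paths connect X and A; each must be blocked for d-separation to hold:
  1. X ← M → A — M:fork[blocks] ⇒ blocked
  2. X ← M ← D → Q ← N → A — M:chain[blocks]; D:fork[blocks]; Q:collider[open]; N:fork[blocks] ⇒ blocked
  3. X ← M ← N → A — M:chain[blocks]; N:fork[blocks] ⇒ blocked
Every path is blocked, so X and A are d-separated given {D, M, N, Q}.

Yes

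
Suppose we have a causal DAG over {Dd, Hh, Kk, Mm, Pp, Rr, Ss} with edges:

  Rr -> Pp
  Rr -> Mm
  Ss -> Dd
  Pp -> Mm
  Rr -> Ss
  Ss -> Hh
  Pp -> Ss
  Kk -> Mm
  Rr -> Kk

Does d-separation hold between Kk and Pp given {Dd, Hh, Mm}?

No

We examine all 6 paths between Kk and Pp:
  1. Kk ← Rr → Pp — Rr:fork[open] ⇒ active
  2. Kk ← Rr → Mm ← Pp — Rr:fork[open]; Mm:collider[open] ⇒ active
  3. Kk ← Rr → Ss ← Pp — Rr:fork[open]; Ss:collider[open] ⇒ active
  4. Kk → Mm ← Pp — Mm:collider[open] ⇒ active
  5. Kk → Mm ← Rr → Pp — Mm:collider[open]; Rr:fork[open] ⇒ active
  6. Kk → Mm ← Rr → Ss ← Pp — Mm:collider[open]; Rr:fork[open]; Ss:collider[open] ⇒ active
Since the path Kk ← Rr → Pp is active, Kk and Pp are not d-separated given {Dd, Hh, Mm}.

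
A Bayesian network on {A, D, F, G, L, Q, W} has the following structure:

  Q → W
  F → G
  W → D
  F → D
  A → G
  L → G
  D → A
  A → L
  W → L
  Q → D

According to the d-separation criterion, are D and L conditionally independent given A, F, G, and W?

Yes

We examine all 6 paths between D and L:
Path 1: D → A → G ← L
  A is a chain here and A is conditioned on, so the path is blocked at A.
Path 2: D → A → L
  A is a chain here and A is conditioned on, so the path is blocked at A.
Path 3: D ← Q → W → L
  W is a chain here and W is conditioned on, so the path is blocked at W.
Path 4: D ← F → G ← A → L
  F is a fork here and F is conditioned on, so the path is blocked at F.
Path 5: D ← F → G ← L
  F is a fork here and F is conditioned on, so the path is blocked at F.
Path 6: D ← W → L
  W is a fork here and W is conditioned on, so the path is blocked at W.
Every path is blocked, so D and L are d-separated given {A, F, G, W}.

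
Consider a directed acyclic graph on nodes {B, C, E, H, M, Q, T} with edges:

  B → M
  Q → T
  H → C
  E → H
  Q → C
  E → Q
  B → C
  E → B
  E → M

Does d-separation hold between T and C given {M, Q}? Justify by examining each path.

Yes

4 paths connect T and C; each must be blocked for d-separation to hold:
Path 1: T ← Q ← E → B → C
  Q is a chain here and Q is conditioned on, so the path is blocked at Q.
Path 2: T ← Q ← E → M ← B → C
  Q is a chain here and Q is conditioned on, so the path is blocked at Q.
Path 3: T ← Q ← E → H → C
  Q is a chain here and Q is conditioned on, so the path is blocked at Q.
Path 4: T ← Q → C
  Q is a fork here and Q is conditioned on, so the path is blocked at Q.
Every path is blocked, so T and C are d-separated given {M, Q}.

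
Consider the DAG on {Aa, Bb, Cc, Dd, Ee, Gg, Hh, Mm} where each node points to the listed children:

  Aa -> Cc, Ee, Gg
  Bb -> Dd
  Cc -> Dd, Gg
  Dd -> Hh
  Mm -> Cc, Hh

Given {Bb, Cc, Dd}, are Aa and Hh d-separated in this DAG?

No

Enumerating the 4 paths from Aa to Hh and testing each for blocking by {Bb, Cc, Dd}:
Path 1: Aa → Cc ← Mm → Hh
  Cc is a collider and Cc is conditioned on, which opens it; Mm is a fork and Mm is not conditioned on — no node blocks this path, so it is active.
Path 2: Aa → Cc → Dd → Hh
  Cc is a chain here and Cc is conditioned on, so the path is blocked at Cc.
Path 3: Aa → Gg ← Cc ← Mm → Hh
  Gg is a collider here and neither Gg nor any of its descendants is conditioned on, so the collider stays closed — the path is blocked at Gg.
Path 4: Aa → Gg ← Cc → Dd → Hh
  Gg is a collider here and neither Gg nor any of its descendants is conditioned on, so the collider stays closed — the path is blocked at Gg.
Since the path Aa → Cc ← Mm → Hh is active, Aa and Hh are not d-separated given {Bb, Cc, Dd}.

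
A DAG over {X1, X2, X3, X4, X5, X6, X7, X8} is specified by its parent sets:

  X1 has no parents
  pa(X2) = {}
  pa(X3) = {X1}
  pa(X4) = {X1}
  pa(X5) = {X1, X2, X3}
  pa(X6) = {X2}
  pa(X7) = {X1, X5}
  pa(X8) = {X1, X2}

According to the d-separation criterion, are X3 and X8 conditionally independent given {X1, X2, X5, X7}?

Yes

6 paths connect X3 and X8; each must be blocked for d-separation to hold:
Path 1: X3 ← X1 → X7 ← X5 ← X2 → X8
  X1 is a fork here and X1 is conditioned on, so the path is blocked at X1.
Path 2: X3 ← X1 → X8
  X1 is a fork here and X1 is conditioned on, so the path is blocked at X1.
Path 3: X3 ← X1 → X5 ← X2 → X8
  X1 is a fork here and X1 is conditioned on, so the path is blocked at X1.
Path 4: X3 → X5 → X7 ← X1 → X8
  X5 is a chain here and X5 is conditioned on, so the path is blocked at X5.
Path 5: X3 → X5 ← X1 → X8
  X1 is a fork here and X1 is conditioned on, so the path is blocked at X1.
Path 6: X3 → X5 ← X2 → X8
  X2 is a fork here and X2 is conditioned on, so the path is blocked at X2.
All paths are blocked; X3 ⊥ X8 | {X1, X2, X5, X7} holds.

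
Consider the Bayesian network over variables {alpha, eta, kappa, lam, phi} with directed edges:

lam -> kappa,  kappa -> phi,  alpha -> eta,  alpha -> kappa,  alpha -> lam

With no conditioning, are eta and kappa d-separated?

No

2 paths connect eta and kappa; each must be blocked for d-separation to hold:
Path 1: eta ← alpha → lam → kappa
  alpha is a fork and alpha is not conditioned on; lam is a chain and lam is not conditioned on — no node blocks this path, so it is active.
Path 2: eta ← alpha → kappa
  alpha is a fork and alpha is not conditioned on — no node blocks this path, so it is active.
Since the path eta ← alpha → lam → kappa is active, eta and kappa are not d-separated given ∅.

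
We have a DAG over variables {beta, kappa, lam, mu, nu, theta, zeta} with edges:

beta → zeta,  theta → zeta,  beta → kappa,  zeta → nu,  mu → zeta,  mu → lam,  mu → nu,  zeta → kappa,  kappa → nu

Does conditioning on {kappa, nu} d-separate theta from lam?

No

4 paths connect theta and lam; each must be blocked for d-separation to hold:
  1. theta → zeta ← beta → kappa → nu ← mu → lam — zeta:collider[open]; beta:fork[open]; kappa:chain[blocks]; nu:collider[open]; mu:fork[open] ⇒ blocked
  2. theta → zeta → kappa → nu ← mu → lam — zeta:chain[open]; kappa:chain[blocks]; nu:collider[open]; mu:fork[open] ⇒ blocked
  3. theta → zeta ← mu → lam — zeta:collider[open]; mu:fork[open] ⇒ active
  4. theta → zeta → nu ← mu → lam — zeta:chain[open]; nu:collider[open]; mu:fork[open] ⇒ active
Since the path theta → zeta ← mu → lam is active, theta and lam are not d-separated given {kappa, nu}.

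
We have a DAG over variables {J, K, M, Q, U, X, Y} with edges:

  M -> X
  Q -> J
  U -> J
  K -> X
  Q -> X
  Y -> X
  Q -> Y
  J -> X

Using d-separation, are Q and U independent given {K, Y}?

Yes

We examine all 3 paths between Q and U:
Path 1: Q → J ← U
  J is a collider here and neither J nor any of its descendants is conditioned on, so the collider stays closed — the path is blocked at J.
Path 2: Q → X ← J ← U
  X is a collider here and neither X nor any of its descendants is conditioned on, so the collider stays closed — the path is blocked at X.
Path 3: Q → Y → X ← J ← U
  Y is a chain here and Y is conditioned on, so the path is blocked at Y.
Every path is blocked, so Q and U are d-separated given {K, Y}.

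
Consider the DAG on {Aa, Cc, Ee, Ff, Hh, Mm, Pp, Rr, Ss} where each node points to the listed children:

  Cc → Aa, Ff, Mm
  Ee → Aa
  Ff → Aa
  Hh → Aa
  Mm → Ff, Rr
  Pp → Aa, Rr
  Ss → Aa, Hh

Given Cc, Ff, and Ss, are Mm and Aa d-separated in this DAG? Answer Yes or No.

Enumerating the 5 paths from Mm to Aa and testing each for blocking by {Cc, Ff, Ss}:
Path 1: Mm ← Cc → Aa
  Cc is a fork here and Cc is conditioned on, so the path is blocked at Cc.
Path 2: Mm ← Cc → Ff → Aa
  Cc is a fork here and Cc is conditioned on, so the path is blocked at Cc.
Path 3: Mm → Rr ← Pp → Aa
  Rr is a collider here and neither Rr nor any of its descendants is conditioned on, so the collider stays closed — the path is blocked at Rr.
Path 4: Mm → Ff ← Cc → Aa
  Cc is a fork here and Cc is conditioned on, so the path is blocked at Cc.
Path 5: Mm → Ff → Aa
  Ff is a chain here and Ff is conditioned on, so the path is blocked at Ff.
All paths are blocked; Mm ⊥ Aa | {Cc, Ff, Ss} holds.

Yes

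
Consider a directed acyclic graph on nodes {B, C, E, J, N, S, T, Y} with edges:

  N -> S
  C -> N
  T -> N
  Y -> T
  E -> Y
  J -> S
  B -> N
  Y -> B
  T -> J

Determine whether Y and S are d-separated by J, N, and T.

Enumerating the 4 paths from Y to S and testing each for blocking by {J, N, T}:
Path 1: Y → T → N → S
  T is a chain here and T is conditioned on, so the path is blocked at T.
Path 2: Y → T → J → S
  T is a chain here and T is conditioned on, so the path is blocked at T.
Path 3: Y → B → N → S
  N is a chain here and N is conditioned on, so the path is blocked at N.
Path 4: Y → B → N ← T → J → S
  T is a fork here and T is conditioned on, so the path is blocked at T.
Since every path is blocked, d-separation holds.

Yes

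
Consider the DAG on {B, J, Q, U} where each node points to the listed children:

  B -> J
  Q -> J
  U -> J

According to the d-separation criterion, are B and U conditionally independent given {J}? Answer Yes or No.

No — B and U are not d-separated given {J}.

Only one path connects B and U:
Path 1: B → J ← U
  J is a collider and J is conditioned on, which opens it — no node blocks this path, so it is active.
At least one path is unblocked, so d-separation fails.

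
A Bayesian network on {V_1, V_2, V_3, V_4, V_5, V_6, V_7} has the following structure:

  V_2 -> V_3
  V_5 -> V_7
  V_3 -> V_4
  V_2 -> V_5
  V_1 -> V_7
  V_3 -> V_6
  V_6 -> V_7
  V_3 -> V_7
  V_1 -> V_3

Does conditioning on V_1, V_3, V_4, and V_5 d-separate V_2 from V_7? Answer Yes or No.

Enumerating the 4 paths from V_2 to V_7 and testing each for blocking by {V_1, V_3, V_4, V_5}:
  1. V_2 → V_3 → V_7 — V_3:chain[blocks] ⇒ blocked
  2. V_2 → V_3 → V_6 → V_7 — V_3:chain[blocks]; V_6:chain[open] ⇒ blocked
  3. V_2 → V_3 ← V_1 → V_7 — V_3:collider[open]; V_1:fork[blocks] ⇒ blocked
  4. V_2 → V_5 → V_7 — V_5:chain[blocks] ⇒ blocked
All paths are blocked; V_2 ⊥ V_7 | {V_1, V_3, V_4, V_5} holds.

Yes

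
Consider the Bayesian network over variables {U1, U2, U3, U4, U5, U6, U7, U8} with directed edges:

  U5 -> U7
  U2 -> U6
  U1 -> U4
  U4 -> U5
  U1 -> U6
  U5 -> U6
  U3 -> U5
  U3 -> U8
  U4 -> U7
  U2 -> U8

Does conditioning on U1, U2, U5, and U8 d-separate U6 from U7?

Enumerating the 6 paths from U6 to U7 and testing each for blocking by {U1, U2, U5, U8}:
Path 1: U6 ← U1 → U4 → U7
  U1 is a fork here and U1 is conditioned on, so the path is blocked at U1.
Path 2: U6 ← U1 → U4 → U5 → U7
  U1 is a fork here and U1 is conditioned on, so the path is blocked at U1.
Path 3: U6 ← U2 → U8 ← U3 → U5 ← U4 → U7
  U2 is a fork here and U2 is conditioned on, so the path is blocked at U2.
Path 4: U6 ← U2 → U8 ← U3 → U5 → U7
  U2 is a fork here and U2 is conditioned on, so the path is blocked at U2.
Path 5: U6 ← U5 ← U4 → U7
  U5 is a chain here and U5 is conditioned on, so the path is blocked at U5.
Path 6: U6 ← U5 → U7
  U5 is a fork here and U5 is conditioned on, so the path is blocked at U5.
Since every path is blocked, d-separation holds.

Yes — U6 and U7 are d-separated given {U1, U2, U5, U8}.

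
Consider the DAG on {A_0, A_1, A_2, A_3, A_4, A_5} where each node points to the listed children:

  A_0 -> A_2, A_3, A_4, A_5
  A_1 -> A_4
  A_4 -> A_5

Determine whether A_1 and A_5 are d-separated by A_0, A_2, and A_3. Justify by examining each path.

No

There are 2 undirected paths between A_1 and A_5; checking each against the conditioning set {A_0, A_2, A_3}:
Path 1: A_1 → A_4 ← A_0 → A_5
  A_4 is a collider here and neither A_4 nor any of its descendants is conditioned on, so the collider stays closed — the path is blocked at A_4.
Path 2: A_1 → A_4 → A_5
  A_4 is a chain and A_4 is not conditioned on — no node blocks this path, so it is active.
At least one path is unblocked, so d-separation fails.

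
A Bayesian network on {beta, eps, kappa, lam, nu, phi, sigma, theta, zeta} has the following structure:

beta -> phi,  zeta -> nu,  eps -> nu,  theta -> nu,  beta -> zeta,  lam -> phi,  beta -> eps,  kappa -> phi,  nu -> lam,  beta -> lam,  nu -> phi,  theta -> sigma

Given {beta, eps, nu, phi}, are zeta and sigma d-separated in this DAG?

No

We examine all 6 paths between zeta and sigma:
  1. zeta → nu ← theta → sigma — nu:collider[open]; theta:fork[open] ⇒ active
  2. zeta ← beta → eps → nu ← theta → sigma — beta:fork[blocks]; eps:chain[blocks]; nu:collider[open]; theta:fork[open] ⇒ blocked
  3. zeta ← beta → phi ← nu ← theta → sigma — beta:fork[blocks]; phi:collider[open]; nu:chain[blocks]; theta:fork[open] ⇒ blocked
  4. zeta ← beta → phi ← lam ← nu ← theta → sigma — beta:fork[blocks]; phi:collider[open]; lam:chain[open]; nu:chain[blocks]; theta:fork[open] ⇒ blocked
  5. zeta ← beta → lam ← nu ← theta → sigma — beta:fork[blocks]; lam:collider[open]; nu:chain[blocks]; theta:fork[open] ⇒ blocked
  6. zeta ← beta → lam → phi ← nu ← theta → sigma — beta:fork[blocks]; lam:chain[open]; phi:collider[open]; nu:chain[blocks]; theta:fork[open] ⇒ blocked
At least one path is unblocked, so d-separation fails.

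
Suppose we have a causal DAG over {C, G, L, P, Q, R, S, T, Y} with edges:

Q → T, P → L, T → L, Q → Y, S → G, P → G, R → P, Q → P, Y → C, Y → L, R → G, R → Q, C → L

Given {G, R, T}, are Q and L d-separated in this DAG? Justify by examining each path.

6 paths connect Q and L; each must be blocked for d-separation to hold:
Path 1: Q → Y → C → L
  Y is a chain and Y is not conditioned on; C is a chain and C is not conditioned on — no node blocks this path, so it is active.
Path 2: Q → Y → L
  Y is a chain and Y is not conditioned on — no node blocks this path, so it is active.
Path 3: Q → T → L
  T is a chain here and T is conditioned on, so the path is blocked at T.
Path 4: Q → P → L
  P is a chain and P is not conditioned on — no node blocks this path, so it is active.
Path 5: Q ← R → G ← P → L
  R is a fork here and R is conditioned on, so the path is blocked at R.
Path 6: Q ← R → P → L
  R is a fork here and R is conditioned on, so the path is blocked at R.
Since the path Q → Y → C → L is active, Q and L are not d-separated given {G, R, T}.

No — Q and L are not d-separated given {G, R, T}.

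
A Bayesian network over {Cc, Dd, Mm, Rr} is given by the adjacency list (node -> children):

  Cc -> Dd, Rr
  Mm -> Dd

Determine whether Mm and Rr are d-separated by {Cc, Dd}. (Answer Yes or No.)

Yes

The only undirected path from Mm to Rr is:
  1. Mm → Dd ← Cc → Rr — Dd:collider[open]; Cc:fork[blocks] ⇒ blocked
All paths are blocked; Mm ⊥ Rr | {Cc, Dd} holds.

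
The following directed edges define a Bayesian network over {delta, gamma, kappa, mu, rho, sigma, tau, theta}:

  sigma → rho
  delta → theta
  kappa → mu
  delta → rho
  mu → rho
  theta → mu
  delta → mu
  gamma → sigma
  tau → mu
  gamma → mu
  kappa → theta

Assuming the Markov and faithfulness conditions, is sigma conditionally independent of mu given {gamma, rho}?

There are 5 undirected paths between sigma and mu; checking each against the conditioning set {gamma, rho}:
Path 1: sigma ← gamma → mu
  gamma is a fork here and gamma is conditioned on, so the path is blocked at gamma.
Path 2: sigma → rho ← mu
  rho is a collider and rho is conditioned on, which opens it — no node blocks this path, so it is active.
Path 3: sigma → rho ← delta → theta → mu
  rho is a collider and rho is conditioned on, which opens it; delta is a fork and delta is not conditioned on; theta is a chain and theta is not conditioned on — no node blocks this path, so it is active.
Path 4: sigma → rho ← delta → theta ← kappa → mu
  rho is a collider and rho is conditioned on, which opens it; delta is a fork and delta is not conditioned on; theta is a collider and its descendant rho is conditioned on, which opens it; kappa is a fork and kappa is not conditioned on — no node blocks this path, so it is active.
Path 5: sigma → rho ← delta → mu
  rho is a collider and rho is conditioned on, which opens it; delta is a fork and delta is not conditioned on — no node blocks this path, so it is active.
Because an active path exists, sigma and mu are not d-separated.

No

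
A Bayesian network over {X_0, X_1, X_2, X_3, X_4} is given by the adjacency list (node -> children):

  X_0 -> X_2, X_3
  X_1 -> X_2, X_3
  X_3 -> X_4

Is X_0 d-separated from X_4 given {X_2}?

Enumerating the 2 paths from X_0 to X_4 and testing each for blocking by {X_2}:
Path 1: X_0 → X_2 ← X_1 → X_3 → X_4
  X_2 is a collider and X_2 is conditioned on, which opens it; X_1 is a fork and X_1 is not conditioned on; X_3 is a chain and X_3 is not conditioned on — no node blocks this path, so it is active.
Path 2: X_0 → X_3 → X_4
  X_3 is a chain and X_3 is not conditioned on — no node blocks this path, so it is active.
Because an active path exists, X_0 and X_4 are not d-separated.

No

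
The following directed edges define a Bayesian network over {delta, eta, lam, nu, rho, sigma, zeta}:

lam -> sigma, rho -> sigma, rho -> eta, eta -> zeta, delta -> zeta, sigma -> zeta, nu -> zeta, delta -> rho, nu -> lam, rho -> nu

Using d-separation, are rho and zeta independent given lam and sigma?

No

There are 6 undirected paths between rho and zeta; checking each against the conditioning set {lam, sigma}:
Path 1: rho → eta → zeta
  eta is a chain and eta is not conditioned on — no node blocks this path, so it is active.
Path 2: rho → sigma → zeta
  sigma is a chain here and sigma is conditioned on, so the path is blocked at sigma.
Path 3: rho → sigma ← lam ← nu → zeta
  lam is a chain here and lam is conditioned on, so the path is blocked at lam.
Path 4: rho → nu → zeta
  nu is a chain and nu is not conditioned on — no node blocks this path, so it is active.
Path 5: rho → nu → lam → sigma → zeta
  lam is a chain here and lam is conditioned on, so the path is blocked at lam.
Path 6: rho ← delta → zeta
  delta is a fork and delta is not conditioned on — no node blocks this path, so it is active.
Because an active path exists, rho and zeta are not d-separated.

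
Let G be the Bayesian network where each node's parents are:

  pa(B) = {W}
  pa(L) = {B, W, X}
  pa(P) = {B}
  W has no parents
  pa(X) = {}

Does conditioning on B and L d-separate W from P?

There are 2 undirected paths between W and P; checking each against the conditioning set {B, L}:
Path 1: W → B → P
  B is a chain here and B is conditioned on, so the path is blocked at B.
Path 2: W → L ← B → P
  B is a fork here and B is conditioned on, so the path is blocked at B.
Since every path is blocked, d-separation holds.

Yes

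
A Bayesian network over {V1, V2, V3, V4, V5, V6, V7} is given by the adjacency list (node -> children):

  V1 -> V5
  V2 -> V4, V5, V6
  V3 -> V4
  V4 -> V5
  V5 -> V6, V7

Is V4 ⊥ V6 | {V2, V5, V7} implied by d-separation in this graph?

Yes

We examine all 4 paths between V4 and V6:
Path 1: V4 ← V2 → V5 → V6
  V2 is a fork here and V2 is conditioned on, so the path is blocked at V2.
Path 2: V4 ← V2 → V6
  V2 is a fork here and V2 is conditioned on, so the path is blocked at V2.
Path 3: V4 → V5 ← V2 → V6
  V2 is a fork here and V2 is conditioned on, so the path is blocked at V2.
Path 4: V4 → V5 → V6
  V5 is a chain here and V5 is conditioned on, so the path is blocked at V5.
Since every path is blocked, d-separation holds.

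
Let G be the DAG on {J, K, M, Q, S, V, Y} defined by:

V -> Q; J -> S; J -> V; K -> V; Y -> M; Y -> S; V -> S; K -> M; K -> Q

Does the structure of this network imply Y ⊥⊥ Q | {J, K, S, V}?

Enumerating the 6 paths from Y to Q and testing each for blocking by {J, K, S, V}:
Path 1: Y → S ← J → V → Q
  J is a fork here and J is conditioned on, so the path is blocked at J.
Path 2: Y → S ← J → V ← K → Q
  J is a fork here and J is conditioned on, so the path is blocked at J.
Path 3: Y → S ← V → Q
  V is a fork here and V is conditioned on, so the path is blocked at V.
Path 4: Y → S ← V ← K → Q
  V is a chain here and V is conditioned on, so the path is blocked at V.
Path 5: Y → M ← K → Q
  M is a collider here and neither M nor any of its descendants is conditioned on, so the collider stays closed — the path is blocked at M.
Path 6: Y → M ← K → V → Q
  M is a collider here and neither M nor any of its descendants is conditioned on, so the collider stays closed — the path is blocked at M.
Every path is blocked, so Y and Q are d-separated given {J, K, S, V}.

Yes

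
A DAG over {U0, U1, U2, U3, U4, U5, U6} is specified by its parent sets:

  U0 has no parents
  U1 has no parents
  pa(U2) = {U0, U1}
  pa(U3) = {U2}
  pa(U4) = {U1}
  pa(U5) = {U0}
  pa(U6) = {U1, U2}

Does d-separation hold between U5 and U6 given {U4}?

No — U5 and U6 are not d-separated given {U4}.

We examine all 2 paths between U5 and U6:
Path 1: U5 ← U0 → U2 ← U1 → U6
  U2 is a collider here and neither U2 nor any of its descendants is conditioned on, so the collider stays closed — the path is blocked at U2.
Path 2: U5 ← U0 → U2 → U6
  U0 is a fork and U0 is not conditioned on; U2 is a chain and U2 is not conditioned on — no node blocks this path, so it is active.
Because an active path exists, U5 and U6 are not d-separated.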